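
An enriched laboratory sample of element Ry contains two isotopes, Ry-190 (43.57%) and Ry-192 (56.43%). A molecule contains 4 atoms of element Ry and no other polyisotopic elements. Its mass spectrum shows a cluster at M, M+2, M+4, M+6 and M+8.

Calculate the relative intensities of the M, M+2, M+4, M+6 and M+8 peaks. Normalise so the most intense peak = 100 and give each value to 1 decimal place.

9.9 : 51.5 : 100.0 : 86.3 : 28.0

The 4 Ry atoms are independent, so intensities follow the terms of (0.4357 + 0.5643)^4.
P(M) = 0.4357^4 = 0.036037
P(M+2) = 4 × 0.4357^3 × 0.5643^1 = 0.186695
P(M+4) = 6 × 0.4357^2 × 0.5643^2 = 0.362699
P(M+6) = 4 × 0.4357^1 × 0.5643^3 = 0.313168
P(M+8) = 0.5643^4 = 0.101401
The M+4 peak is largest (0.362699); scaling to 100 gives 9.9 : 51.5 : 100.0 : 86.3 : 28.0.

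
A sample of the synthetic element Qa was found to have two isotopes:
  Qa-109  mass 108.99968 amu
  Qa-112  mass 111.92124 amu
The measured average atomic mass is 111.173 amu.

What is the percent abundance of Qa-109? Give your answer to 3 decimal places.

With x = fraction of Qa-109 (so Qa-112 is 1 − x):
108.99968·x + 111.92124·(1 − x) = 111.173
(108.99968 − 111.92124)·x = 111.173 − 111.92124
x = -0.74824 / -2.92156 = 0.25611 → 25.611% Qa-109, 74.389% Qa-112.

25.611%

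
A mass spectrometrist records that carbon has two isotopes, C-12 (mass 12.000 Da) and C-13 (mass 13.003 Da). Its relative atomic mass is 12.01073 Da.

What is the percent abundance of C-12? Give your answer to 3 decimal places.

With x = fraction of C-12 (so C-13 is 1 − x):
12.000·x + 13.003·(1 − x) = 12.01073
(12.000 − 13.003)·x = 12.01073 − 13.003
x = -0.99227 / -1.003 = 0.98930 → 98.930% C-12, 1.070% C-13.

98.930%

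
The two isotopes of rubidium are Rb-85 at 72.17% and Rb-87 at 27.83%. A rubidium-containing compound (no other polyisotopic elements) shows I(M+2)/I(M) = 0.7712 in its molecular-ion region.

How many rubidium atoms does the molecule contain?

The M+2/M ratio from n Rb atoms is n · q/p = n · 0.2783/0.7217.
n = 0.7712 × 0.7217/0.2783 = 2.00 ≈ 2

2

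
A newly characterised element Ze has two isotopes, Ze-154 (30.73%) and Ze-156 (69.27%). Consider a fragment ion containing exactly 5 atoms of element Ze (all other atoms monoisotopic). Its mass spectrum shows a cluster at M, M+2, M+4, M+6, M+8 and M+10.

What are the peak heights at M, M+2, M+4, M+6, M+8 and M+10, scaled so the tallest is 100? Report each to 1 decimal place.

Expanding (0.3073 + 0.6927)^5:
P(M) = 0.3073^5 = 0.002740
P(M+2) = 5 × 0.3073^4 × 0.6927^1 = 0.030886
P(M+4) = 10 × 0.3073^3 × 0.6927^2 = 0.139245
P(M+6) = 10 × 0.3073^2 × 0.6927^3 = 0.313878
P(M+8) = 5 × 0.3073^1 × 0.6927^4 = 0.353764
P(M+10) = 0.6927^5 = 0.159487
The M+8 peak is largest (0.353764); scaling to 100 gives 0.8 : 8.7 : 39.4 : 88.7 : 100.0 : 45.1.

0.8 : 8.7 : 39.4 : 88.7 : 100.0 : 45.1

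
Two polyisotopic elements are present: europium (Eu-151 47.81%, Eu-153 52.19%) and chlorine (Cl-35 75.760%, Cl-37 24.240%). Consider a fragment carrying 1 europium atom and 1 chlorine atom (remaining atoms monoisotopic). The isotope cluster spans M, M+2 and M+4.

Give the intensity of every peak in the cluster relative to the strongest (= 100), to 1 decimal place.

Europium pattern (n=1): 0.4781 : 0.5219
Chlorine pattern (n=1): 0.7576 : 0.2424
Convolve the two distributions (both contribute in 2-u steps):
  M: 0.4781×0.7576 = 0.362209
  M+2: 0.4781×0.2424 + 0.5219×0.7576 = 0.511283
  M+4: 0.5219×0.2424 = 0.126509
Scale to base peak (0.511283) = 100: 70.8 : 100.0 : 24.7

70.8 : 100.0 : 24.7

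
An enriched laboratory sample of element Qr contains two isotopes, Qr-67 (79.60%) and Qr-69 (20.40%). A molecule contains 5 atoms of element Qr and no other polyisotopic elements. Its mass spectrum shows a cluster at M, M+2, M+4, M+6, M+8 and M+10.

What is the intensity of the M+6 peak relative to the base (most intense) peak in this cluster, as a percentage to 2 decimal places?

Term probabilities: M 0.3196, M+2 0.4095, M+4 0.2099, M+6 0.0538, M+8 0.0069, M+10 0.0004. Base peak = M+2.
P(M+2) = C(5,1) × 0.7960^4 × 0.2040^1 = 5 × 0.40146924 × 0.2040 = 0.409499 (base)
P(M+6) = C(5,3) × 0.7960^2 × 0.2040^3 = 10 × 0.633616 × 0.00848966 = 0.053792
Relative intensity = 0.053792 / 0.409499 × 100 = 13.14

13.14%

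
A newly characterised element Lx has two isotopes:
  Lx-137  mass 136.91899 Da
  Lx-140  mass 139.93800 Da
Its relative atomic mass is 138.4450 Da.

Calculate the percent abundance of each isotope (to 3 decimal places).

Lx-137: 49.453%, Lx-140: 50.547%

Let x be the fractional abundance of Lx-137; then Lx-140 has abundance 1 − x.
136.91899·x + 139.93800·(1 − x) = 138.4450
(136.91899 − 139.93800)·x = 138.4450 − 139.93800
x = -1.49300 / -3.01901 = 0.49453 → 49.453% Lx-137, 50.547% Lx-140.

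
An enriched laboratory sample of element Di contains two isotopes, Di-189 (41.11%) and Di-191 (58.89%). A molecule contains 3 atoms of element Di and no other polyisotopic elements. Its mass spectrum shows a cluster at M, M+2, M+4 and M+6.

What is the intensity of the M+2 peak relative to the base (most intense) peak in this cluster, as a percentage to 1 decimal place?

(0.4111 + 0.5889)^3 gives M 0.0695, M+2 0.2986, M+4 0.4277, M+6 0.2042; the largest is M+4.
P(M+4) = C(3,2) × 0.4111^1 × 0.5889^2 = 3 × 0.4111 × 0.34680321 = 0.427712 (base)
P(M+2) = C(3,1) × 0.4111^2 × 0.5889^1 = 3 × 0.16900321 × 0.5889 = 0.298578
Relative intensity = 0.298578 / 0.427712 × 100 = 69.8

69.8%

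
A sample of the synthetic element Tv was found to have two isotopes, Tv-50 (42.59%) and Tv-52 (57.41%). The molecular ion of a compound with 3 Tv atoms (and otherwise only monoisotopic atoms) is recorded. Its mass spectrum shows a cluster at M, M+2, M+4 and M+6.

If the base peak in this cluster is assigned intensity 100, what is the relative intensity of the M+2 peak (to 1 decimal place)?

74.2

(0.4259 + 0.5741)^3 gives M 0.0773, M+2 0.3124, M+4 0.4211, M+6 0.1892; the largest is M+4.
P(M+4) = C(3,2) × 0.4259^1 × 0.5741^2 = 3 × 0.4259 × 0.32959081 = 0.421118 (base)
P(M+2) = C(3,1) × 0.4259^2 × 0.5741^1 = 3 × 0.18139081 × 0.5741 = 0.312409
Relative intensity = 0.312409 / 0.421118 × 100 = 74.2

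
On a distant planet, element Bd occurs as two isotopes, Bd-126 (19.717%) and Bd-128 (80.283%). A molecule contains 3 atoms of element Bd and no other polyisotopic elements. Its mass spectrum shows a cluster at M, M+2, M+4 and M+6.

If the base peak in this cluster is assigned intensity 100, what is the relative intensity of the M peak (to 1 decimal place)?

1.5

Binomial terms of (0.19717 + 0.80283)^3: M 0.0077, M+2 0.0936, M+4 0.3812, M+6 0.5175 → M+6 is the base peak.
P(M+6) = C(3,3) × 0.19717^0 × 0.80283^3 = 1 × 1.0000 × 0.51745284 = 0.517453 (base)
P(M) = C(3,0) × 0.19717^3 × 0.80283^0 = 1 × 0.00766518 × 1.0000 = 0.007665
Relative intensity = 0.007665 / 0.517453 × 100 = 1.5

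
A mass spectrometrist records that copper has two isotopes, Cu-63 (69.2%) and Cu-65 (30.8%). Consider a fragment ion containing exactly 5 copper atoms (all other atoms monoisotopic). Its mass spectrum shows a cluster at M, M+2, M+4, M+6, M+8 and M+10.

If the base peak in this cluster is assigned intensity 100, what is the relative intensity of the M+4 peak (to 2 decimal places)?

89.02

(0.692 + 0.308)^5 gives M 0.1587, M+2 0.3531, M+4 0.3144, M+6 0.1399, M+8 0.0311, M+10 0.0028; the largest is M+2.
P(M+2) = C(5,1) × 0.692^4 × 0.308^1 = 5 × 0.22931073 × 0.3080 = 0.353139 (base)
P(M+4) = C(5,2) × 0.692^3 × 0.308^2 = 10 × 0.33137389 × 0.094864 = 0.314355
Relative intensity = 0.314355 / 0.353139 × 100 = 89.02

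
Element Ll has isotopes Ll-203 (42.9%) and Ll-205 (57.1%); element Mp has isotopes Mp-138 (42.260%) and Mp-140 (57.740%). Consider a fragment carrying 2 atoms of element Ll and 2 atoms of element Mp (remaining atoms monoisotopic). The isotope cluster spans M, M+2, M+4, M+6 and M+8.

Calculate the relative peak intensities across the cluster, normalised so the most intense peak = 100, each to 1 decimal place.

9.2 : 49.4 : 100.0 : 89.9 : 30.3

Element Ll pattern (n=2): 0.184041 : 0.489918 : 0.326041
Element Mp pattern (n=2): 0.17859076 : 0.48801848 : 0.33339076
Convolve the two distributions (both contribute in 2-u steps):
  M: 0.184041×0.17859076 = 0.032868
  M+2: 0.184041×0.48801848 + 0.489918×0.17859076 = 0.177310
  M+4: 0.184041×0.33339076 + 0.489918×0.48801848 + 0.326041×0.17859076 = 0.358675
  M+6: 0.489918×0.33339076 + 0.326041×0.48801848 = 0.322448
  M+8: 0.326041×0.33339076 = 0.108699
Scale to base peak (0.358675) = 100: 9.2 : 49.4 : 100.0 : 89.9 : 30.3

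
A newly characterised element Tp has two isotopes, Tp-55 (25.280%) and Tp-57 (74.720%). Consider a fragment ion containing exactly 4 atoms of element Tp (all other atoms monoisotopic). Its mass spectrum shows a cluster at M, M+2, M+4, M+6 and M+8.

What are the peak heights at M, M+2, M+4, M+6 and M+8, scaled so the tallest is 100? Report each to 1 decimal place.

1.0 : 11.4 : 50.7 : 100.0 : 73.9

Expanding (0.25280 + 0.74720)^4:
P(M) = 0.25280^4 = 0.004084
P(M+2) = 4 × 0.25280^3 × 0.74720^1 = 0.048287
P(M+4) = 6 × 0.25280^2 × 0.74720^2 = 0.214081
P(M+6) = 4 × 0.25280^1 × 0.74720^3 = 0.421840
P(M+8) = 0.74720^4 = 0.311708
The M+6 peak is largest (0.421840); scaling to 100 gives 1.0 : 11.4 : 50.7 : 100.0 : 73.9.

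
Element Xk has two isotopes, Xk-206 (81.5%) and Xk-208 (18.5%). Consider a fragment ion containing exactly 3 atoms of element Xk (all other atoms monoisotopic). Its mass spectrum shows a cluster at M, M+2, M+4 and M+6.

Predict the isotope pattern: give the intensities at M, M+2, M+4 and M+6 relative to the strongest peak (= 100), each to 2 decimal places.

100.00 : 68.10 : 15.46 : 1.17

Expanding (0.815 + 0.185)^3:
P(M) = 0.815^3 = 0.541343
P(M+2) = 3 × 0.815^2 × 0.185^1 = 0.368645
P(M+4) = 3 × 0.815^1 × 0.185^2 = 0.083680
P(M+6) = 0.185^3 = 0.006332
The M peak is largest (0.541343); scaling to 100 gives 100.00 : 68.10 : 15.46 : 1.17.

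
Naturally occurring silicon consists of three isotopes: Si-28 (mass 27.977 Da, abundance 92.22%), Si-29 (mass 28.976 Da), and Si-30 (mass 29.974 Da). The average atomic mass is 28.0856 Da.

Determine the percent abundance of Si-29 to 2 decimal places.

4.69%

Let x and y be the fractions of Si-29 and Si-30. Then x + y = 1 − 0.9222 = 0.0778 and 28.976x + 29.974y = 28.0856 − 0.9222×27.977 = 2.2852106.
Substituting: 28.976x + 29.974(0.0778 − x) = 2.2852106
(28.976 − 29.974)x = -0.0467666  ⇒  x = 0.04686, y = 0.03094
Si-29: 4.69%, Si-30: 3.09%.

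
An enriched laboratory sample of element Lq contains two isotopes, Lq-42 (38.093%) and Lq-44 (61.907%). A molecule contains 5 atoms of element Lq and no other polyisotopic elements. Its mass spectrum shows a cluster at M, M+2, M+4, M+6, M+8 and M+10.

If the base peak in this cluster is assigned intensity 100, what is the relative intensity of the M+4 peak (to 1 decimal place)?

Term probabilities: M 0.0080, M+2 0.0652, M+4 0.2118, M+6 0.3443, M+8 0.2798, M+10 0.0909. Base peak = M+6.
P(M+6) = C(5,3) × 0.38093^2 × 0.61907^3 = 10 × 0.14510766 × 0.23725713 = 0.344278 (base)
P(M+4) = C(5,2) × 0.38093^3 × 0.61907^2 = 10 × 0.05527586 × 0.38324766 = 0.211843
Relative intensity = 0.211843 / 0.344278 × 100 = 61.5

61.5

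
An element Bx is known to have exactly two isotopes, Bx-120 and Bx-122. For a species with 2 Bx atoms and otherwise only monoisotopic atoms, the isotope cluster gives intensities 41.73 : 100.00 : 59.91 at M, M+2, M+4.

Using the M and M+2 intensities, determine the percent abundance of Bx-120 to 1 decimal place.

Write p for the Bx-120 fraction. I(M+2)/I(M) = [C(2,1)·p^1·(1−p)] / p^2 = 2·(1−p)/p = 100.00/41.73 = 2.3964
(1−p)/p = 2.3964/2 = 1.1982  ⇒  p = 1/(1 + 1.1982) = 0.4549
Bx-120: 45.5%, Bx-122: 54.5%.

45.5%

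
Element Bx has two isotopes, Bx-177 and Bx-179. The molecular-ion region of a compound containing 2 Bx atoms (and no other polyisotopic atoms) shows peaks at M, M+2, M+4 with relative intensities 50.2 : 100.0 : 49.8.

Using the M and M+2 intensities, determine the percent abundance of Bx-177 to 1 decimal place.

50.1%

If p is the fraction of Bx that is Bx-177, then I(M+2)/I(M) = [C(2,1)·p^1·(1−p)] / p^2 = 2·(1−p)/p = 100.0/50.2 = 1.9920
(1−p)/p = 1.9920/2 = 0.9960  ⇒  p = 1/(1 + 0.9960) = 0.5010
Bx-177: 50.1%, Bx-179: 49.9%.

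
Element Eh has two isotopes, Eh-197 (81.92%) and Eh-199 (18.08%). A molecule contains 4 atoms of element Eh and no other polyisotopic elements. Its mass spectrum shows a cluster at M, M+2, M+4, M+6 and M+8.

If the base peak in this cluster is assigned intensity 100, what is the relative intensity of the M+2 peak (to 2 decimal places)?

88.28

(0.8192 + 0.1808)^4 gives M 0.4504, M+2 0.3976, M+4 0.1316, M+6 0.0194, M+8 0.0011; the largest is M.
P(M) = C(4,0) × 0.8192^4 × 0.1808^0 = 1 × 0.45035996 × 1.0000 = 0.450360 (base)
P(M+2) = C(4,1) × 0.8192^3 × 0.1808^1 = 4 × 0.54975581 × 0.1808 = 0.397583
Relative intensity = 0.397583 / 0.450360 × 100 = 88.28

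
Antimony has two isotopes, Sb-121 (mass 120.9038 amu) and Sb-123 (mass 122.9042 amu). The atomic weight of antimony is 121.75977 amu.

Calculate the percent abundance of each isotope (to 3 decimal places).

With x = fraction of Sb-121 (so Sb-123 is 1 − x):
120.9038·x + 122.9042·(1 − x) = 121.75977
(120.9038 − 122.9042)·x = 121.75977 − 122.9042
x = -1.14443 / -2.0004 = 0.57210 → 57.210% Sb-121, 42.790% Sb-123.

Sb-121: 57.210%, Sb-123: 42.790%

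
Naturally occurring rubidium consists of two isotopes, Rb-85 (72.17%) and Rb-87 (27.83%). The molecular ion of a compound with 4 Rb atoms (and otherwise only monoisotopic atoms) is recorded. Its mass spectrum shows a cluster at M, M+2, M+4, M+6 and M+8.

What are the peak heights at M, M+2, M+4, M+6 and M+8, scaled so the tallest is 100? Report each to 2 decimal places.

Each Rb atom is independently Rb-85 (p = 0.7217) or Rb-87 (q = 0.2783); the cluster is the binomial expansion (p + q)^4.
P(M) = 0.7217^4 = 0.271286
P(M+2) = 4 × 0.7217^3 × 0.2783^1 = 0.418450
P(M+4) = 6 × 0.7217^2 × 0.2783^2 = 0.242042
P(M+6) = 4 × 0.7217^1 × 0.2783^3 = 0.062224
P(M+8) = 0.2783^4 = 0.005999
The M+2 peak is largest (0.418450); scaling to 100 gives 64.83 : 100.00 : 57.84 : 14.87 : 1.43.

64.83 : 100.00 : 57.84 : 14.87 : 1.43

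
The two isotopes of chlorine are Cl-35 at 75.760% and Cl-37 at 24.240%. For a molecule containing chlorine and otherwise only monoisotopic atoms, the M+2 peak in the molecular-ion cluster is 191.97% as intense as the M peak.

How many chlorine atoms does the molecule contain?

With n Cl atoms, P(M+2)/P(M) = C(n,1)·p^(n−1)q / p^n = n·q/p = n · 0.24240/0.75760.
n = 1.9197 × 0.75760/0.24240 = 6.00 ≈ 6

6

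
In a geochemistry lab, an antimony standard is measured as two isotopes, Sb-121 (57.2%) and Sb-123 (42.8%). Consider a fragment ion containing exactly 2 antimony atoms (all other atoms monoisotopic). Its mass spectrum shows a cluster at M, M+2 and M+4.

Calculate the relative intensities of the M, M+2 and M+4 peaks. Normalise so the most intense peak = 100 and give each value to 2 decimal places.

66.82 : 100.00 : 37.41

Expanding (0.572 + 0.428)^2:
P(M) = 0.572^2 = 0.327184
P(M+2) = 2 × 0.572^1 × 0.428^1 = 0.489632
P(M+4) = 0.428^2 = 0.183184
The M+2 peak is largest (0.489632); scaling to 100 gives 66.82 : 100.00 : 37.41.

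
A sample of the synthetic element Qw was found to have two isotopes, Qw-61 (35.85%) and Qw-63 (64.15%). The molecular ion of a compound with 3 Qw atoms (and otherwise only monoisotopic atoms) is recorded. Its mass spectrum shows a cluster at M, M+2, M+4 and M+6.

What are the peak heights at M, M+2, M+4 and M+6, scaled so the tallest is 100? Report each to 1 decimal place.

Each Qw atom is independently Qw-61 (p = 0.3585) or Qw-63 (q = 0.6415); the cluster is the binomial expansion (p + q)^3.
P(M) = 0.3585^3 = 0.046075
P(M+2) = 3 × 0.3585^2 × 0.6415^1 = 0.247341
P(M+4) = 3 × 0.3585^1 × 0.6415^2 = 0.442592
P(M+6) = 0.6415^3 = 0.263992
The M+4 peak is largest (0.442592); scaling to 100 gives 10.4 : 55.9 : 100.0 : 59.6.

10.4 : 55.9 : 100.0 : 59.6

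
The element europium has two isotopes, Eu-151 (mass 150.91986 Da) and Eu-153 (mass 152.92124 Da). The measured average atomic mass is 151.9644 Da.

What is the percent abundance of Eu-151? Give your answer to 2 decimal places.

With x = fraction of Eu-151 (so Eu-153 is 1 − x):
150.91986·x + 152.92124·(1 − x) = 151.9644
(150.91986 − 152.92124)·x = 151.9644 − 152.92124
x = -0.95684 / -2.00138 = 0.47809 → 47.81% Eu-151, 52.19% Eu-153.

47.81%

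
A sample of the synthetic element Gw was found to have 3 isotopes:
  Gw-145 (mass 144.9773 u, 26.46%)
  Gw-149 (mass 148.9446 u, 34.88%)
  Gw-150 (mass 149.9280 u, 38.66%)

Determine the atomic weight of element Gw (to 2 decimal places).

Average mass = Σ (abundance × isotope mass) = 0.2646 × 144.9773 + 0.3488 × 148.9446 + 0.3866 × 149.9280
= 38.36099 + 51.95188 + 57.96216 = 148.27503 u

148.28 u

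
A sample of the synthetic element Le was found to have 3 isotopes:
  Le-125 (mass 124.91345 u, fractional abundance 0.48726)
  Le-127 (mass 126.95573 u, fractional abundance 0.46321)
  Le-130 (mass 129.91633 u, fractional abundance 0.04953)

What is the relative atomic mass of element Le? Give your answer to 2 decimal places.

126.11 u

Average mass = Σ (abundance × isotope mass) = 0.48726 × 124.91345 + 0.46321 × 126.95573 + 0.04953 × 129.91633
= 60.865328 + 58.807164 + 6.434756 = 126.107248 u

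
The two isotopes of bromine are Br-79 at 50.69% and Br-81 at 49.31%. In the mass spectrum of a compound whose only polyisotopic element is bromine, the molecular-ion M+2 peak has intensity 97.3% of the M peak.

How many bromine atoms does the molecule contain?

With n Br atoms, P(M+2)/P(M) = C(n,1)·p^(n−1)q / p^n = n·q/p = n · 0.4931/0.5069.
n = 0.973 × 0.5069/0.4931 = 1.00 ≈ 1

1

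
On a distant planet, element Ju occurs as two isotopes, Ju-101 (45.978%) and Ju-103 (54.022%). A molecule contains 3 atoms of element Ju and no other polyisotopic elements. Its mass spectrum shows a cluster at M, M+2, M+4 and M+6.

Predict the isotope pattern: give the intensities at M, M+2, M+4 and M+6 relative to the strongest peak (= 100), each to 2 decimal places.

24.15 : 85.11 : 100.00 : 39.17

The 3 Ju atoms are independent, so intensities follow the terms of (0.45978 + 0.54022)^3.
P(M) = 0.45978^3 = 0.097196
P(M+2) = 3 × 0.45978^2 × 0.54022^1 = 0.342604
P(M+4) = 3 × 0.45978^1 × 0.54022^2 = 0.402543
P(M+6) = 0.54022^3 = 0.157657
The M+4 peak is largest (0.402543); scaling to 100 gives 24.15 : 85.11 : 100.00 : 39.17.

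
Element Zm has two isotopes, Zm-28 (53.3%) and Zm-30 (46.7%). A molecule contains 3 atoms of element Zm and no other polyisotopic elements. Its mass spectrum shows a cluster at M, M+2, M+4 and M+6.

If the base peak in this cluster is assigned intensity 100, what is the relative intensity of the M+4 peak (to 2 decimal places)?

Term probabilities: M 0.1514, M+2 0.3980, M+4 0.3487, M+6 0.1018. Base peak = M+2.
P(M+2) = C(3,1) × 0.533^2 × 0.467^1 = 3 × 0.284089 × 0.4670 = 0.398009 (base)
P(M+4) = C(3,2) × 0.533^1 × 0.467^2 = 3 × 0.5330 × 0.218089 = 0.348724
Relative intensity = 0.348724 / 0.398009 × 100 = 87.62

87.62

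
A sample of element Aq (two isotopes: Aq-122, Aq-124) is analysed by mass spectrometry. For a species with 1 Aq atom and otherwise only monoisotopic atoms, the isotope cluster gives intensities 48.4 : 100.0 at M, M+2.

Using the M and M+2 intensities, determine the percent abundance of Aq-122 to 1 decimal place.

32.6%

If p is the fraction of Aq that is Aq-122, then I(M+2)/I(M) = [C(1,1)·p^0·(1−p)] / p^1 = 1·(1−p)/p = 100.0/48.4 = 2.0661
(1−p)/p = 2.0661/1 = 2.0661  ⇒  p = 1/(1 + 2.0661) = 0.3261
Aq-122: 32.6%, Aq-124: 67.4%.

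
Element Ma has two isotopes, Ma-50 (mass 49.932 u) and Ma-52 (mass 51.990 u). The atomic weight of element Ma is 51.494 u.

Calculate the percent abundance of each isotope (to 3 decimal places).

Let x be the fractional abundance of Ma-50; then Ma-52 has abundance 1 − x.
49.932·x + 51.990·(1 − x) = 51.494
(49.932 − 51.990)·x = 51.494 − 51.990
x = -0.496 / -2.058 = 0.24101 → 24.101% Ma-50, 75.899% Ma-52.

Ma-50: 24.101%, Ma-52: 75.899%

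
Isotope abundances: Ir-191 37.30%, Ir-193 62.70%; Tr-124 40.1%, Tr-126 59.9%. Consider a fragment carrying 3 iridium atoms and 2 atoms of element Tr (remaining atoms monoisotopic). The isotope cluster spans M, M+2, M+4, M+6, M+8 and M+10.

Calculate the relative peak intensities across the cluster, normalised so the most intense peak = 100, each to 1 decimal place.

2.4 : 19.4 : 62.4 : 100.0 : 80.1 : 25.6

Iridium pattern (n=3): 0.05189512 : 0.26170165 : 0.43991135 : 0.24649188
Element Tr pattern (n=2): 0.160801 : 0.480398 : 0.358801
Convolve the two distributions (both contribute in 2-u steps):
  M: 0.05189512×0.160801 = 0.008345
  M+2: 0.05189512×0.480398 + 0.26170165×0.160801 = 0.067012
  M+4: 0.05189512×0.358801 + 0.26170165×0.480398 + 0.43991135×0.160801 = 0.215079
  M+6: 0.26170165×0.358801 + 0.43991135×0.480398 + 0.24649188×0.160801 = 0.344867
  M+8: 0.43991135×0.358801 + 0.24649188×0.480398 = 0.276255
  M+10: 0.24649188×0.358801 = 0.088442
Scale to base peak (0.344867) = 100: 2.4 : 19.4 : 62.4 : 100.0 : 80.1 : 25.6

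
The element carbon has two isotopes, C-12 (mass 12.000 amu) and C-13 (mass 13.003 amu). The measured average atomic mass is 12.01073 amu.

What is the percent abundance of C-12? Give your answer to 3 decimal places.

98.930%

With x = fraction of C-12 (so C-13 is 1 − x):
12.000·x + 13.003·(1 − x) = 12.01073
(12.000 − 13.003)·x = 12.01073 − 13.003
x = -0.99227 / -1.003 = 0.98930 → 98.930% C-12, 1.070% C-13.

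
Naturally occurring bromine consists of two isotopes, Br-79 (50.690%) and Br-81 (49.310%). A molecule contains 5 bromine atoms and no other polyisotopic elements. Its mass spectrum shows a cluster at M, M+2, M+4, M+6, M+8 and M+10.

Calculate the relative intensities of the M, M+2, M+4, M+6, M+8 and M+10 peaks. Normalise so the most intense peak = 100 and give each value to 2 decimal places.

10.57 : 51.40 : 100.00 : 97.28 : 47.31 : 9.21

Each Br atom is independently Br-79 (p = 0.50690) or Br-81 (q = 0.49310); the cluster is the binomial expansion (p + q)^5.
P(M) = 0.50690^5 = 0.033467
P(M+2) = 5 × 0.50690^4 × 0.49310^1 = 0.162777
P(M+4) = 10 × 0.50690^3 × 0.49310^2 = 0.316692
P(M+6) = 10 × 0.50690^2 × 0.49310^3 = 0.308070
P(M+8) = 5 × 0.50690^1 × 0.49310^4 = 0.149842
P(M+10) = 0.49310^5 = 0.029152
The M+4 peak is largest (0.316692); scaling to 100 gives 10.57 : 51.40 : 100.00 : 97.28 : 47.31 : 9.21.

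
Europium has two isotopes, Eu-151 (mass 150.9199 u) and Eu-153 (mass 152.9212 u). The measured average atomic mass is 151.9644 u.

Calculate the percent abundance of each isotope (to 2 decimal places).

With x = fraction of Eu-151 (so Eu-153 is 1 − x):
150.9199·x + 152.9212·(1 − x) = 151.9644
(150.9199 − 152.9212)·x = 151.9644 − 152.9212
x = -0.9568 / -2.0013 = 0.47809 → 47.81% Eu-151, 52.19% Eu-153.

Eu-151: 47.81%, Eu-153: 52.19%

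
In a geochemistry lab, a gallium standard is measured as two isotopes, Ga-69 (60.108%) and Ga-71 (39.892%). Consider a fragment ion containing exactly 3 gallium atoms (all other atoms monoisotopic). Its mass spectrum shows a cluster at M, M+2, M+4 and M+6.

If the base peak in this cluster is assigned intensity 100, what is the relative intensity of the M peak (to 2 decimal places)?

Binomial terms of (0.60108 + 0.39892)^3: M 0.2172, M+2 0.4324, M+4 0.2870, M+6 0.0635 → M+2 is the base peak.
P(M+2) = C(3,1) × 0.60108^2 × 0.39892^1 = 3 × 0.36129717 × 0.39892 = 0.432386 (base)
P(M) = C(3,0) × 0.60108^3 × 0.39892^0 = 1 × 0.2171685 × 1.0000 = 0.217169
Relative intensity = 0.217169 / 0.432386 × 100 = 50.23

50.23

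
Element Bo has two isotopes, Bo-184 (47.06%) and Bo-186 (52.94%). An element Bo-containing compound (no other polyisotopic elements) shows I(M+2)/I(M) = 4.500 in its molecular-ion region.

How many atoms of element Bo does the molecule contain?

With n Bo atoms, P(M+2)/P(M) = C(n,1)·p^(n−1)q / p^n = n·q/p = n · 0.5294/0.4706.
n = 4.500 × 0.4706/0.5294 = 4.00 ≈ 4

4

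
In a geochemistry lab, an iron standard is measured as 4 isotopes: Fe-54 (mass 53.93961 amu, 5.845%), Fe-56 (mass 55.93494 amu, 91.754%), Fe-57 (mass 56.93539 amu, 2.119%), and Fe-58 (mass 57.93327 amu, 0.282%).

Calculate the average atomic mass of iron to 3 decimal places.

55.845 amu

Average mass = Σ (abundance × isotope mass) = 0.05845 × 53.93961 + 0.91754 × 55.93494 + 0.02119 × 56.93539 + 0.00282 × 57.93327
= 3.152770 + 51.322545 + 1.206461 + 0.163372 = 55.845148 amu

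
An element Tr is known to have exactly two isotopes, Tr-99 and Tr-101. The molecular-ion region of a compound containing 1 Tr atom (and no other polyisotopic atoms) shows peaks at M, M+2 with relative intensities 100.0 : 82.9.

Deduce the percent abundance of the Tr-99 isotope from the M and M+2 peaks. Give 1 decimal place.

Let p = fractional abundance of Tr-99. I(M+2)/I(M) = [C(1,1)·p^0·(1−p)] / p^1 = 1·(1−p)/p = 82.9/100.0 = 0.8290
(1−p)/p = 0.8290/1 = 0.8290  ⇒  p = 1/(1 + 0.8290) = 0.5467
Tr-99: 54.7%, Tr-101: 45.3%.

54.7%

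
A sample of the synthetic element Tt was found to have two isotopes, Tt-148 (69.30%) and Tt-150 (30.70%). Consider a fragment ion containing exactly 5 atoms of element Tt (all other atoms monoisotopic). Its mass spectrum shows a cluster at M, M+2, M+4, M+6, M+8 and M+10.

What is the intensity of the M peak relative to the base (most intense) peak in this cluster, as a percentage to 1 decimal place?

(0.6930 + 0.3070)^5 gives M 0.1598, M+2 0.3540, M+4 0.3137, M+6 0.1390, M+8 0.0308, M+10 0.0027; the largest is M+2.
P(M+2) = C(5,1) × 0.6930^4 × 0.3070^1 = 5 × 0.2306391 × 0.3070 = 0.354031 (base)
P(M) = C(5,0) × 0.6930^5 × 0.3070^0 = 1 × 0.1598329 × 1.0000 = 0.159833
Relative intensity = 0.159833 / 0.354031 × 100 = 45.1

45.1%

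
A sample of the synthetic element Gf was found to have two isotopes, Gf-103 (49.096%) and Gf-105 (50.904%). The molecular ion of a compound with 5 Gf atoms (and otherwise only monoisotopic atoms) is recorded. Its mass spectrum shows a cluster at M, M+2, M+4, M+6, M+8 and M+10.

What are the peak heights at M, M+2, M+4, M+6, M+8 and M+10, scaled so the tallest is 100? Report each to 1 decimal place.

9.0 : 46.5 : 96.4 : 100.0 : 51.8 : 10.8

Expanding (0.49096 + 0.50904)^5:
P(M) = 0.49096^5 = 0.028525
P(M+2) = 5 × 0.49096^4 × 0.50904^1 = 0.147879
P(M+4) = 10 × 0.49096^3 × 0.50904^2 = 0.306649
P(M+6) = 10 × 0.49096^2 × 0.50904^3 = 0.317942
P(M+8) = 5 × 0.49096^1 × 0.50904^4 = 0.164825
P(M+10) = 0.50904^5 = 0.034179
The M+6 peak is largest (0.317942); scaling to 100 gives 9.0 : 46.5 : 96.4 : 100.0 : 51.8 : 10.8.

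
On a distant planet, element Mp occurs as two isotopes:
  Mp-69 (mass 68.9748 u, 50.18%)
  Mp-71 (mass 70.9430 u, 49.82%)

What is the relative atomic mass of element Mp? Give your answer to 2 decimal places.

69.96 u

Ar = Σ fᵢ·mᵢ = 0.5018 × 68.9748 + 0.4982 × 70.9430
= 34.61155 + 35.34380 = 69.95535 u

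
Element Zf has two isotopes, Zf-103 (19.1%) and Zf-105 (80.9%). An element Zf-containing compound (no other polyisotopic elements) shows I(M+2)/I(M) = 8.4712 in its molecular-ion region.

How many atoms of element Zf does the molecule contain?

With n Zf atoms, P(M+2)/P(M) = C(n,1)·p^(n−1)q / p^n = n·q/p = n · 0.809/0.191.
n = 8.4712 × 0.191/0.809 = 2.00 ≈ 2

2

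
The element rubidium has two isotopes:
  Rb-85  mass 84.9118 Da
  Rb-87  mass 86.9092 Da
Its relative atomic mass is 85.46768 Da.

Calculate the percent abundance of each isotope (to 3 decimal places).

Let x be the fractional abundance of Rb-85; then Rb-87 has abundance 1 − x.
84.9118·x + 86.9092·(1 − x) = 85.46768
(84.9118 − 86.9092)·x = 85.46768 − 86.9092
x = -1.44152 / -1.9974 = 0.72170 → 72.170% Rb-85, 27.830% Rb-87.

Rb-85: 72.170%, Rb-87: 27.830%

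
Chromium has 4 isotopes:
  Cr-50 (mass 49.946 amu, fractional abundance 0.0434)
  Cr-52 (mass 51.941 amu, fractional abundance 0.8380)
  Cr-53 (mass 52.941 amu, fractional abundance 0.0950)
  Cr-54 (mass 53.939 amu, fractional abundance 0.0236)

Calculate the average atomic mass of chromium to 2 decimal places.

The abundance-weighted mean is 0.0434 × 49.946 + 0.8380 × 51.941 + 0.0950 × 52.941 + 0.0236 × 53.939
= 2.1677 + 43.5266 + 5.0294 + 1.2730 = 51.9967 amu

52.00 amu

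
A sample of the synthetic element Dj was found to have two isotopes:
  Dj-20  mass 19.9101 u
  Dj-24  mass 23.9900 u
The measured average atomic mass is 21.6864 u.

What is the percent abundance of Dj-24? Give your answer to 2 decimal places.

With x = fraction of Dj-20 (so Dj-24 is 1 − x):
19.9101·x + 23.9900·(1 − x) = 21.6864
(19.9101 − 23.9900)·x = 21.6864 − 23.9900
x = -2.3036 / -4.0799 = 0.56462 → 56.46% Dj-20, 43.54% Dj-24.

43.54%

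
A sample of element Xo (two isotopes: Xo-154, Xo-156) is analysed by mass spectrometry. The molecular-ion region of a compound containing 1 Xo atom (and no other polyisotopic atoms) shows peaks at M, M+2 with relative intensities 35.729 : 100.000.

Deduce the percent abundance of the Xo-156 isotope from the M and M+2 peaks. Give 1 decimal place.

73.7%

Let p = fractional abundance of Xo-154. I(M+2)/I(M) = [C(1,1)·p^0·(1−p)] / p^1 = 1·(1−p)/p = 100.000/35.729 = 2.7988
(1−p)/p = 2.7988/1 = 2.7988  ⇒  p = 1/(1 + 2.7988) = 0.2632
Xo-154: 26.3%, Xo-156: 73.7%.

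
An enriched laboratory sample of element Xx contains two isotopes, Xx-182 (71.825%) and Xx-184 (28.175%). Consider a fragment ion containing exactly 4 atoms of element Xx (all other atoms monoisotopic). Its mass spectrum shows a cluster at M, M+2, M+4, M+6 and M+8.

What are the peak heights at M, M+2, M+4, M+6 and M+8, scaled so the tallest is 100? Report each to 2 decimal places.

Expanding (0.71825 + 0.28175)^4:
P(M) = 0.71825^4 = 0.266135
P(M+2) = 4 × 0.71825^3 × 0.28175^1 = 0.417591
P(M+4) = 6 × 0.71825^2 × 0.28175^2 = 0.245714
P(M+6) = 4 × 0.71825^1 × 0.28175^3 = 0.064258
P(M+8) = 0.28175^4 = 0.006302
The M+2 peak is largest (0.417591); scaling to 100 gives 63.73 : 100.00 : 58.84 : 15.39 : 1.51.

63.73 : 100.00 : 58.84 : 15.39 : 1.51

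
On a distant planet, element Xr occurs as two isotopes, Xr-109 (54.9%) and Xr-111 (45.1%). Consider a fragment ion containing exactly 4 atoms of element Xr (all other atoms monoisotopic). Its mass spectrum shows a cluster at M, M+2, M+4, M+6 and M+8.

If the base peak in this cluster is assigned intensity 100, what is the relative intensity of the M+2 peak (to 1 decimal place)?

(0.549 + 0.451)^4 gives M 0.0908, M+2 0.2985, M+4 0.3678, M+6 0.2014, M+8 0.0414; the largest is M+4.
P(M+4) = C(4,2) × 0.549^2 × 0.451^2 = 6 × 0.301401 × 0.203401 = 0.367832 (base)
P(M+2) = C(4,1) × 0.549^3 × 0.451^1 = 4 × 0.16546915 × 0.4510 = 0.298506
Relative intensity = 0.298506 / 0.367832 × 100 = 81.2

81.2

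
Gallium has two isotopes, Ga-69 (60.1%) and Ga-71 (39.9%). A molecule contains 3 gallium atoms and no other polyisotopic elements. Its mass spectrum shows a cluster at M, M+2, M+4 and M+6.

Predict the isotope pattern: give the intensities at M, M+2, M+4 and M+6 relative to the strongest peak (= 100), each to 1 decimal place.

The 3 Ga atoms are independent, so intensities follow the terms of (0.601 + 0.399)^3.
P(M) = 0.601^3 = 0.217082
P(M+2) = 3 × 0.601^2 × 0.399^1 = 0.432358
P(M+4) = 3 × 0.601^1 × 0.399^2 = 0.287039
P(M+6) = 0.399^3 = 0.063521
The M+2 peak is largest (0.432358); scaling to 100 gives 50.2 : 100.0 : 66.4 : 14.7.

50.2 : 100.0 : 66.4 : 14.7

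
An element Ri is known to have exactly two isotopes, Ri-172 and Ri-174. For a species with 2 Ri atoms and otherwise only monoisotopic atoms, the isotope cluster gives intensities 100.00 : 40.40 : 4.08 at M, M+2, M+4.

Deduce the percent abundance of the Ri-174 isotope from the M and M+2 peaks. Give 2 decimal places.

16.81%

Let p = fractional abundance of Ri-172. I(M+2)/I(M) = [C(2,1)·p^1·(1−p)] / p^2 = 2·(1−p)/p = 40.40/100.00 = 0.4040
(1−p)/p = 0.4040/2 = 0.2020  ⇒  p = 1/(1 + 0.2020) = 0.8319
Ri-172: 83.19%, Ri-174: 16.81%.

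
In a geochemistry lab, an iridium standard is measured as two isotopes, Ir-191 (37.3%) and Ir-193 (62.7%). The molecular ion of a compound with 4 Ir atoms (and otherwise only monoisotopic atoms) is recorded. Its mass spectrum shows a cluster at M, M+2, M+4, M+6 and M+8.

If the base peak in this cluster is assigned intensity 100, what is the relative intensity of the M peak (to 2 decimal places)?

5.26

Term probabilities: M 0.0194, M+2 0.1302, M+4 0.3282, M+6 0.3678, M+8 0.1546. Base peak = M+6.
P(M+6) = C(4,3) × 0.373^1 × 0.627^3 = 4 × 0.3730 × 0.24649188 = 0.367766 (base)
P(M) = C(4,0) × 0.373^4 × 0.627^0 = 1 × 0.01935688 × 1.0000 = 0.019357
Relative intensity = 0.019357 / 0.367766 × 100 = 5.26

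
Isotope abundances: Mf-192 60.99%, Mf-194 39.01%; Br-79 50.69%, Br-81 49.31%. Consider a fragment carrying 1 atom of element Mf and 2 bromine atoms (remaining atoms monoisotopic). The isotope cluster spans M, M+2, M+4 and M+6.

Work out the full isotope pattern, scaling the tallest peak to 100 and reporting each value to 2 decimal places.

Element Mf pattern (n=1): 0.6099 : 0.3901
Bromine pattern (n=2): 0.25694761 : 0.49990478 : 0.24314761
Convolve the two distributions (both contribute in 2-u steps):
  M: 0.6099×0.25694761 = 0.156712
  M+2: 0.6099×0.49990478 + 0.3901×0.25694761 = 0.405127
  M+4: 0.6099×0.24314761 + 0.3901×0.49990478 = 0.343309
  M+6: 0.3901×0.24314761 = 0.094852
Scale to base peak (0.405127) = 100: 38.68 : 100.00 : 84.74 : 23.41

38.68 : 100.00 : 84.74 : 23.41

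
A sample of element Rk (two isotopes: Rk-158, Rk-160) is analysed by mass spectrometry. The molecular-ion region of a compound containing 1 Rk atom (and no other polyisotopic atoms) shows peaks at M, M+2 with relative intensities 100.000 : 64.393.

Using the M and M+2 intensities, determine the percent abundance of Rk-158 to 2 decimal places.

Write p for the Rk-158 fraction. I(M+2)/I(M) = [C(1,1)·p^0·(1−p)] / p^1 = 1·(1−p)/p = 64.393/100.000 = 0.6439
(1−p)/p = 0.6439/1 = 0.6439  ⇒  p = 1/(1 + 0.6439) = 0.6083
Rk-158: 60.83%, Rk-160: 39.17%.

60.83%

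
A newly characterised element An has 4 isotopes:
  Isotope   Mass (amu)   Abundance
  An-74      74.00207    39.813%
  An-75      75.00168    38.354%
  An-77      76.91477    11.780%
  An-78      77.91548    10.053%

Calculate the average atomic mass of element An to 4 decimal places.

75.1220 amu

Average mass = Σ (abundance × isotope mass) = 0.39813 × 74.00207 + 0.38354 × 75.00168 + 0.11780 × 76.91477 + 0.10053 × 77.91548
= 29.462444 + 28.766144 + 9.060560 + 7.832843 = 75.121991 amu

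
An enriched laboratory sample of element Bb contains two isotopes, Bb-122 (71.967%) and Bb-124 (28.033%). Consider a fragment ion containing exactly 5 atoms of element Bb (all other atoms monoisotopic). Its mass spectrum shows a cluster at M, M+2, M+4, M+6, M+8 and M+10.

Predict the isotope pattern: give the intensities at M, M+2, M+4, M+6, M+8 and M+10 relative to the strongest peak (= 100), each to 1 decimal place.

Expanding (0.71967 + 0.28033)^5:
P(M) = 0.71967^5 = 0.193049
P(M+2) = 5 × 0.71967^4 × 0.28033^1 = 0.375987
P(M+4) = 10 × 0.71967^3 × 0.28033^2 = 0.292913
P(M+6) = 10 × 0.71967^2 × 0.28033^3 = 0.114097
P(M+8) = 5 × 0.71967^1 × 0.28033^4 = 0.022222
P(M+10) = 0.28033^5 = 0.001731
The M+2 peak is largest (0.375987); scaling to 100 gives 51.3 : 100.0 : 77.9 : 30.3 : 5.9 : 0.5.

51.3 : 100.0 : 77.9 : 30.3 : 5.9 : 0.5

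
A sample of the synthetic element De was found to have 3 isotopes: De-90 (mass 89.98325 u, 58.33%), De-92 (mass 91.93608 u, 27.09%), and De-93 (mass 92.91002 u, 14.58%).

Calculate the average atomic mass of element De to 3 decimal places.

Ar = Σ fᵢ·mᵢ = 0.5833 × 89.98325 + 0.2709 × 91.93608 + 0.1458 × 92.91002
= 52.487230 + 24.905484 + 13.546281 = 90.938995 u

90.939 u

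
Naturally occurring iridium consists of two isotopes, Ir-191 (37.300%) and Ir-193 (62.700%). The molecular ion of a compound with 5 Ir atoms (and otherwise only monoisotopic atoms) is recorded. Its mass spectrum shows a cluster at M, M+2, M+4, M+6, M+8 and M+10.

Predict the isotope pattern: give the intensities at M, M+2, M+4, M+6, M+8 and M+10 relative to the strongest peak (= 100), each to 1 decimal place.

2.1 : 17.7 : 59.5 : 100.0 : 84.0 : 28.3

Each Ir atom is independently Ir-191 (p = 0.37300) or Ir-193 (q = 0.62700); the cluster is the binomial expansion (p + q)^5.
P(M) = 0.37300^5 = 0.007220
P(M+2) = 5 × 0.37300^4 × 0.62700^1 = 0.060684
P(M+4) = 10 × 0.37300^3 × 0.62700^2 = 0.204015
P(M+6) = 10 × 0.37300^2 × 0.62700^3 = 0.342942
P(M+8) = 5 × 0.37300^1 × 0.62700^4 = 0.288237
P(M+10) = 0.62700^5 = 0.096903
The M+6 peak is largest (0.342942); scaling to 100 gives 2.1 : 17.7 : 59.5 : 100.0 : 84.0 : 28.3.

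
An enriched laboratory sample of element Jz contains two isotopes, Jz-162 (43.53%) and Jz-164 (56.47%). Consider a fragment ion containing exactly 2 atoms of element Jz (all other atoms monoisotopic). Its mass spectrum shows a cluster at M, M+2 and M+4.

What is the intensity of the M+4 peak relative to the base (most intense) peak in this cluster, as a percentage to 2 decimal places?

64.86%

Binomial terms of (0.4353 + 0.5647)^2: M 0.1895, M+2 0.4916, M+4 0.3189 → M+2 is the base peak.
P(M+2) = C(2,1) × 0.4353^1 × 0.5647^1 = 2 × 0.4353 × 0.5647 = 0.491628 (base)
P(M+4) = C(2,2) × 0.4353^0 × 0.5647^2 = 1 × 1.0000 × 0.31888609 = 0.318886
Relative intensity = 0.318886 / 0.491628 × 100 = 64.86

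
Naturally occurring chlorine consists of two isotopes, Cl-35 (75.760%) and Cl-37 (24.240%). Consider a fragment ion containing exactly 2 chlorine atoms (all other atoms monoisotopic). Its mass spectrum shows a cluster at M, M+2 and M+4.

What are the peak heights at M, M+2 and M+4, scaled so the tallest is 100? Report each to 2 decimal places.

100.00 : 63.99 : 10.24

Each Cl atom is independently Cl-35 (p = 0.75760) or Cl-37 (q = 0.24240); the cluster is the binomial expansion (p + q)^2.
P(M) = 0.75760^2 = 0.573958
P(M+2) = 2 × 0.75760^1 × 0.24240^1 = 0.367284
P(M+4) = 0.24240^2 = 0.058758
The M peak is largest (0.573958); scaling to 100 gives 100.00 : 63.99 : 10.24.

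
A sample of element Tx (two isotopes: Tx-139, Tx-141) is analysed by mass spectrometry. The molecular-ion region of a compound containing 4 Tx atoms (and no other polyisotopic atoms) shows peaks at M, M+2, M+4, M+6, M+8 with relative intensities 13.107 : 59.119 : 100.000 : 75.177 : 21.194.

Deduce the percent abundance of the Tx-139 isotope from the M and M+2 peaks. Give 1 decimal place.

47.0%

If p is the fraction of Tx that is Tx-139, then I(M+2)/I(M) = [C(4,1)·p^3·(1−p)] / p^4 = 4·(1−p)/p = 59.119/13.107 = 4.5105
(1−p)/p = 4.5105/4 = 1.1276  ⇒  p = 1/(1 + 1.1276) = 0.4700
Tx-139: 47.0%, Tx-141: 53.0%.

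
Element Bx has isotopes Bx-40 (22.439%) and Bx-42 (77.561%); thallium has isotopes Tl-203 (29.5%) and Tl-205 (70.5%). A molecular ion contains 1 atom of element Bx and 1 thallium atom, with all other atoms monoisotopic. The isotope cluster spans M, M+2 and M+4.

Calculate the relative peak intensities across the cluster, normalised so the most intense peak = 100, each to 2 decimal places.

Element Bx pattern (n=1): 0.22439 : 0.77561
Thallium pattern (n=1): 0.2950 : 0.7050
Convolve the two distributions (both contribute in 2-u steps):
  M: 0.22439×0.2950 = 0.066195
  M+2: 0.22439×0.7050 + 0.77561×0.2950 = 0.387000
  M+4: 0.77561×0.7050 = 0.546805
Scale to base peak (0.546805) = 100: 12.11 : 70.77 : 100.00

12.11 : 70.77 : 100.00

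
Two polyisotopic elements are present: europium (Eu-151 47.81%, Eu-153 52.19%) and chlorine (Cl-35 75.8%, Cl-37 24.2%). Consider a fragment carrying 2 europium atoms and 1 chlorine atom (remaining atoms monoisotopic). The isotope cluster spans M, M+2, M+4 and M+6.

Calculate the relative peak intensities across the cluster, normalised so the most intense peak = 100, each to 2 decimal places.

39.96 : 100.00 : 75.47 : 15.20

Europium pattern (n=2): 0.22857961 : 0.49904078 : 0.27237961
Chlorine pattern (n=1): 0.7580 : 0.2420
Convolve the two distributions (both contribute in 2-u steps):
  M: 0.22857961×0.7580 = 0.173263
  M+2: 0.22857961×0.2420 + 0.49904078×0.7580 = 0.433589
  M+4: 0.49904078×0.2420 + 0.27237961×0.7580 = 0.327232
  M+6: 0.27237961×0.2420 = 0.065916
Scale to base peak (0.433589) = 100: 39.96 : 100.00 : 75.47 : 15.20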